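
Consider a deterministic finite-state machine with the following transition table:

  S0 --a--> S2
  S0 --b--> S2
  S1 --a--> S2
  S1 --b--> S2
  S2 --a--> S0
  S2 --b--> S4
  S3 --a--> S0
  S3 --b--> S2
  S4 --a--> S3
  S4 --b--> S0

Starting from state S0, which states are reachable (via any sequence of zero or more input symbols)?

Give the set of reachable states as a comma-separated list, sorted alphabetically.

Answer: S0, S2, S3, S4

Derivation:
BFS from S0:
  visit S0: S0--a-->S2 (new), S0--b-->S2 (seen)
  visit S2: S2--a-->S0 (seen), S2--b-->S4 (new)
  visit S4: S4--a-->S3 (new), S4--b-->S0 (seen)
  visit S3: S3--a-->S0 (seen), S3--b-->S2 (seen)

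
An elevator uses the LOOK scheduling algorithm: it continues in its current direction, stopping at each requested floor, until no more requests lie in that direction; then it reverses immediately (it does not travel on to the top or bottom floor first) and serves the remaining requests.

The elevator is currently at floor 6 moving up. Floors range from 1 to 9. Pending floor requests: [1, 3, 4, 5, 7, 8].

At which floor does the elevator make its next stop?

Answer: 7

Derivation:
Current floor: 6, direction: up
Requests above: [7, 8]
Requests below: [1, 3, 4, 5]
Moving up and requests lie above → nearest above is min([7, 8]) = 7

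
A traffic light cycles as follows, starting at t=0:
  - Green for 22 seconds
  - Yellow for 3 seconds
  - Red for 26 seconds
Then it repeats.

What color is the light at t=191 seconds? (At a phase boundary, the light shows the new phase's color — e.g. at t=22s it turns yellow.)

Answer: red

Derivation:
Cycle length = 22 + 3 + 26 = 51s
t = 191, phase_t = 191 mod 51 = 38
38 >= 25 → RED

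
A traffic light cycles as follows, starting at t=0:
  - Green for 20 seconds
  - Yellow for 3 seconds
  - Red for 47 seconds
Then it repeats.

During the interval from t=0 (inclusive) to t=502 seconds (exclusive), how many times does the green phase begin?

Cycle = 20+3+47 = 70s
green phase starts at t = k*70 + 0 for k=0,1,2,...
Need k*70+0 < 502 → k < 7.171
k ∈ {0, ..., 7} → 8 starts

Answer: 8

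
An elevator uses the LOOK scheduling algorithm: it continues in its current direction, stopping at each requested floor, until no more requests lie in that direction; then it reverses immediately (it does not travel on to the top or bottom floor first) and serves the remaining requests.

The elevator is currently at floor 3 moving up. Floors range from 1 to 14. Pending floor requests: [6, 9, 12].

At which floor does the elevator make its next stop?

Answer: 6

Derivation:
Current floor: 3, direction: up
Requests above: [6, 9, 12]
Requests below: []
Moving up and requests lie above → nearest above is min([6, 9, 12]) = 6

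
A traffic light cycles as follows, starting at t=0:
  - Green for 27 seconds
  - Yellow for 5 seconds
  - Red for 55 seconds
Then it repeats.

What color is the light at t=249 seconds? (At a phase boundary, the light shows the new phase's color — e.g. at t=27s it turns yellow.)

Cycle length = 27 + 5 + 55 = 87s
t = 249, phase_t = 249 mod 87 = 75
75 >= 32 → RED

Answer: red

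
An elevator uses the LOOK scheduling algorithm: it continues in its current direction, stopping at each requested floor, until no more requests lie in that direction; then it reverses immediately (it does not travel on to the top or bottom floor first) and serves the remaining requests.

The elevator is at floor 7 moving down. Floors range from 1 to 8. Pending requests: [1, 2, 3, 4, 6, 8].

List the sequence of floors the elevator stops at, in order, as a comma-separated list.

Current: 7, moving DOWN
Serve below first (descending): [6, 4, 3, 2, 1]
Then reverse, serve above (ascending): [8]

Answer: 6, 4, 3, 2, 1, 8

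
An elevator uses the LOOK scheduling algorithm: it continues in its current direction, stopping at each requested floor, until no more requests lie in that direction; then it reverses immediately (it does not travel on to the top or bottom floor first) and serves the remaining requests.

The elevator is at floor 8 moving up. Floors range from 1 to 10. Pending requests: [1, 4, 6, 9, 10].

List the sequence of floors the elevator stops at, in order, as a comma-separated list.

Answer: 9, 10, 6, 4, 1

Derivation:
Current: 8, moving UP
Serve above first (ascending): [9, 10]
Then reverse, serve below (descending): [6, 4, 1]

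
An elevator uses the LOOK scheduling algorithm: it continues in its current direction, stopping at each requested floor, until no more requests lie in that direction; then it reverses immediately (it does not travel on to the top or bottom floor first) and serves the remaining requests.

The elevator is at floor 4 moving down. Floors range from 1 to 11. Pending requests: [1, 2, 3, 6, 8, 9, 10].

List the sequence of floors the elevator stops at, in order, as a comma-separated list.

Current: 4, moving DOWN
Serve below first (descending): [3, 2, 1]
Then reverse, serve above (ascending): [6, 8, 9, 10]

Answer: 3, 2, 1, 6, 8, 9, 10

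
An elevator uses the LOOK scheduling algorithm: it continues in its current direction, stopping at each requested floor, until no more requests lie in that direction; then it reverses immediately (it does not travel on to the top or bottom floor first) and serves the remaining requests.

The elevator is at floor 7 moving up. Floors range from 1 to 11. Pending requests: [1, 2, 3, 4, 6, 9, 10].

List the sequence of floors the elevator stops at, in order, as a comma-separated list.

Answer: 9, 10, 6, 4, 3, 2, 1

Derivation:
Current: 7, moving UP
Serve above first (ascending): [9, 10]
Then reverse, serve below (descending): [6, 4, 3, 2, 1]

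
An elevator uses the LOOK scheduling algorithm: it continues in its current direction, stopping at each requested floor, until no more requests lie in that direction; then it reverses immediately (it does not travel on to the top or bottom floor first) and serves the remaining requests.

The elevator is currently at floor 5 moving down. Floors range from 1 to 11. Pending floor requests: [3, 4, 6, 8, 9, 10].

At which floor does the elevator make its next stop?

Current floor: 5, direction: down
Requests above: [6, 8, 9, 10]
Requests below: [3, 4]
Moving down and requests lie below → nearest below is max([3, 4]) = 4

Answer: 4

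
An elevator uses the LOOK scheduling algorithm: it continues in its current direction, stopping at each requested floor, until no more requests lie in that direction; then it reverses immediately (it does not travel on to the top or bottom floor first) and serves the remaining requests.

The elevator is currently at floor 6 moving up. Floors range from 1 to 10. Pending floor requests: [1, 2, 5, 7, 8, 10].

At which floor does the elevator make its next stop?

Current floor: 6, direction: up
Requests above: [7, 8, 10]
Requests below: [1, 2, 5]
Moving up and requests lie above → nearest above is min([7, 8, 10]) = 7

Answer: 7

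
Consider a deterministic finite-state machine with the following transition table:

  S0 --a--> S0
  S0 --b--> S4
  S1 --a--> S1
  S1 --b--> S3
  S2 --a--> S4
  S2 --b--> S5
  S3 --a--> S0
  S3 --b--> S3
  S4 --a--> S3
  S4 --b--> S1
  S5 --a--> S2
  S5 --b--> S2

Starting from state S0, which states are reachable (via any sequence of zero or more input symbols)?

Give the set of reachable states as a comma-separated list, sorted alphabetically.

BFS from S0:
  visit S0: S0--a-->S0 (seen), S0--b-->S4 (new)
  visit S4: S4--a-->S3 (new), S4--b-->S1 (new)
  visit S3: S3--a-->S0 (seen), S3--b-->S3 (seen)
  visit S1: S1--a-->S1 (seen), S1--b-->S3 (seen)

Answer: S0, S1, S3, S4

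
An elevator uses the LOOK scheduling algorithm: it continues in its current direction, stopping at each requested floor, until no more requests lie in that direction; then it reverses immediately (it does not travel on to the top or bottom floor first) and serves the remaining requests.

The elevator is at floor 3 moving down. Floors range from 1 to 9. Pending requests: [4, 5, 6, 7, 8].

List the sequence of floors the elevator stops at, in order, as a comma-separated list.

Answer: 4, 5, 6, 7, 8

Derivation:
Current: 3, moving DOWN
Serve below first (descending): []
Then reverse, serve above (ascending): [4, 5, 6, 7, 8]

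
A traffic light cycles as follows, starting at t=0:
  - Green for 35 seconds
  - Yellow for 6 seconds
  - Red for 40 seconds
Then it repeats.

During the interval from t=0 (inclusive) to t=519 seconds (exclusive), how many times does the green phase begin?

Answer: 7

Derivation:
Cycle = 35+6+40 = 81s
green phase starts at t = k*81 + 0 for k=0,1,2,...
Need k*81+0 < 519 → k < 6.407
k ∈ {0, ..., 6} → 7 starts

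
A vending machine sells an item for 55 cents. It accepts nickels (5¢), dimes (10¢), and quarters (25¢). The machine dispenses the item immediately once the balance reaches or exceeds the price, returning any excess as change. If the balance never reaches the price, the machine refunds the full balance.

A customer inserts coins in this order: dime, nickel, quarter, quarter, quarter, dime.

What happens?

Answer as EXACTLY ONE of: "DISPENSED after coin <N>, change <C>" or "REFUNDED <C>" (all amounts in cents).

Price: 55¢
Coin 1 (dime, 10¢): balance = 10¢
Coin 2 (nickel, 5¢): balance = 15¢
Coin 3 (quarter, 25¢): balance = 40¢
Coin 4 (quarter, 25¢): balance = 65¢
  → balance >= price → DISPENSE, change = 65 - 55 = 10¢

Answer: DISPENSED after coin 4, change 10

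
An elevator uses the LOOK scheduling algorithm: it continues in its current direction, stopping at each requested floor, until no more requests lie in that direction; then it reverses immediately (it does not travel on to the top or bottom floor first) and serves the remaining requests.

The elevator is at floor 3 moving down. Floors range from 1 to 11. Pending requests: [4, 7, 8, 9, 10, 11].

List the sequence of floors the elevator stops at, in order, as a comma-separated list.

Current: 3, moving DOWN
Serve below first (descending): []
Then reverse, serve above (ascending): [4, 7, 8, 9, 10, 11]

Answer: 4, 7, 8, 9, 10, 11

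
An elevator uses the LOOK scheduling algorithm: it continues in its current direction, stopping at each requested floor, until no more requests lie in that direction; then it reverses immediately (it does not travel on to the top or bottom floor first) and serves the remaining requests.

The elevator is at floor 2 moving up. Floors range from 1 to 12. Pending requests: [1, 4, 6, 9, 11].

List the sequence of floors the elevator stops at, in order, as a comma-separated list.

Current: 2, moving UP
Serve above first (ascending): [4, 6, 9, 11]
Then reverse, serve below (descending): [1]

Answer: 4, 6, 9, 11, 1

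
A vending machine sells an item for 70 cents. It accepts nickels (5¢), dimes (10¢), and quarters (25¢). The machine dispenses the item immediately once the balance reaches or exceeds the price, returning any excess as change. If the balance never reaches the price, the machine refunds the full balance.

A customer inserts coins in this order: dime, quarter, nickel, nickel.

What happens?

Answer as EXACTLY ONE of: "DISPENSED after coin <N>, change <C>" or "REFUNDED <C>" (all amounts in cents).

Price: 70¢
Coin 1 (dime, 10¢): balance = 10¢
Coin 2 (quarter, 25¢): balance = 35¢
Coin 3 (nickel, 5¢): balance = 40¢
Coin 4 (nickel, 5¢): balance = 45¢
All coins inserted, balance 45¢ < price 70¢ → REFUND 45¢

Answer: REFUNDED 45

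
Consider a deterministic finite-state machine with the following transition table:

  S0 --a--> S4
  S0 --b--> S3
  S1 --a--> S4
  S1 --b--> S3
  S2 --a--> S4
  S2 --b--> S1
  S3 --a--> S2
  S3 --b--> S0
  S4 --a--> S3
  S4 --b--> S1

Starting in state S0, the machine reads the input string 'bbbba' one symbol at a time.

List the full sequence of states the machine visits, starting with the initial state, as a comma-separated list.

Start: S0
  read 'b': S0 --b--> S3
  read 'b': S3 --b--> S0
  read 'b': S0 --b--> S3
  read 'b': S3 --b--> S0
  read 'a': S0 --a--> S4

Answer: S0, S3, S0, S3, S0, S4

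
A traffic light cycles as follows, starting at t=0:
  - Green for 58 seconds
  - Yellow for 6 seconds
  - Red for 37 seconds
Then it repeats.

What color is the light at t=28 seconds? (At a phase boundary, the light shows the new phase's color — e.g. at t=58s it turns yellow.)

Cycle length = 58 + 6 + 37 = 101s
t = 28, phase_t = 28 mod 101 = 28
28 < 58 (green end) → GREEN

Answer: green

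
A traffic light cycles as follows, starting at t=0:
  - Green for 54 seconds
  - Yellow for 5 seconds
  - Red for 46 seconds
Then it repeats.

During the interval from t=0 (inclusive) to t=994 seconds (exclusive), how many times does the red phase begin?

Answer: 9

Derivation:
Cycle = 54+5+46 = 105s
red phase starts at t = k*105 + 59 for k=0,1,2,...
Need k*105+59 < 994 → k < 8.905
k ∈ {0, ..., 8} → 9 starts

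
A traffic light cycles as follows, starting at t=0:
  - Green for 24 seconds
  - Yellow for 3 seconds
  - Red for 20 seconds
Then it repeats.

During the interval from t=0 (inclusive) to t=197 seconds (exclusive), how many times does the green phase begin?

Answer: 5

Derivation:
Cycle = 24+3+20 = 47s
green phase starts at t = k*47 + 0 for k=0,1,2,...
Need k*47+0 < 197 → k < 4.191
k ∈ {0, ..., 4} → 5 starts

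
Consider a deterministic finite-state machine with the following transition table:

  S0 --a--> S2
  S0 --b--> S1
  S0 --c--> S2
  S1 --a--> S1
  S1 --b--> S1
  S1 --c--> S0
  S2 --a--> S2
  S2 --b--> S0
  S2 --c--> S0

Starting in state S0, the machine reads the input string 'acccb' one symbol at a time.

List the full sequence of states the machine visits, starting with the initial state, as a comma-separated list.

Start: S0
  read 'a': S0 --a--> S2
  read 'c': S2 --c--> S0
  read 'c': S0 --c--> S2
  read 'c': S2 --c--> S0
  read 'b': S0 --b--> S1

Answer: S0, S2, S0, S2, S0, S1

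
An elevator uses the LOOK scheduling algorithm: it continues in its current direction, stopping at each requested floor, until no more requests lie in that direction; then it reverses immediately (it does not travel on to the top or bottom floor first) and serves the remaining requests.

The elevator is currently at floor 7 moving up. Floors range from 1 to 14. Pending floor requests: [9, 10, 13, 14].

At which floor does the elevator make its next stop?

Answer: 9

Derivation:
Current floor: 7, direction: up
Requests above: [9, 10, 13, 14]
Requests below: []
Moving up and requests lie above → nearest above is min([9, 10, 13, 14]) = 9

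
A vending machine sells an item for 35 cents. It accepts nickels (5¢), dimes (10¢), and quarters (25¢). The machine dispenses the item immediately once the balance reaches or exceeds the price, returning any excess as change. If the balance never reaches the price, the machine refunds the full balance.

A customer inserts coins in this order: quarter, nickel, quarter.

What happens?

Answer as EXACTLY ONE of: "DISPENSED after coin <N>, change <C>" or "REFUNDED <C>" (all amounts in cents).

Answer: DISPENSED after coin 3, change 20

Derivation:
Price: 35¢
Coin 1 (quarter, 25¢): balance = 25¢
Coin 2 (nickel, 5¢): balance = 30¢
Coin 3 (quarter, 25¢): balance = 55¢
  → balance >= price → DISPENSE, change = 55 - 35 = 20¢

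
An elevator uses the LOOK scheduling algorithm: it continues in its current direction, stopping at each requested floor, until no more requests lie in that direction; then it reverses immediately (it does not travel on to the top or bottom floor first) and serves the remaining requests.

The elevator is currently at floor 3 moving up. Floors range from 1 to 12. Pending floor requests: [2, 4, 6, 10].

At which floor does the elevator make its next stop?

Answer: 4

Derivation:
Current floor: 3, direction: up
Requests above: [4, 6, 10]
Requests below: [2]
Moving up and requests lie above → nearest above is min([4, 6, 10]) = 4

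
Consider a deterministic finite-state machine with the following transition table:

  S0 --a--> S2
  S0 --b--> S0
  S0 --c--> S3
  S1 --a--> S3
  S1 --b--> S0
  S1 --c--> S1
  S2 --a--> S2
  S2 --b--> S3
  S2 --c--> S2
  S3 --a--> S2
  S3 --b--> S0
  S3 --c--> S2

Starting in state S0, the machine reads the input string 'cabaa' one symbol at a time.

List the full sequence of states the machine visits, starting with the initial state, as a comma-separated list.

Answer: S0, S3, S2, S3, S2, S2

Derivation:
Start: S0
  read 'c': S0 --c--> S3
  read 'a': S3 --a--> S2
  read 'b': S2 --b--> S3
  read 'a': S3 --a--> S2
  read 'a': S2 --a--> S2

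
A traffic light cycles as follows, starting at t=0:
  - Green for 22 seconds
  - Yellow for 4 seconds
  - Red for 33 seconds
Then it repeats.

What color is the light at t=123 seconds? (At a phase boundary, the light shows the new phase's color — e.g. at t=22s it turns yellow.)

Answer: green

Derivation:
Cycle length = 22 + 4 + 33 = 59s
t = 123, phase_t = 123 mod 59 = 5
5 < 22 (green end) → GREEN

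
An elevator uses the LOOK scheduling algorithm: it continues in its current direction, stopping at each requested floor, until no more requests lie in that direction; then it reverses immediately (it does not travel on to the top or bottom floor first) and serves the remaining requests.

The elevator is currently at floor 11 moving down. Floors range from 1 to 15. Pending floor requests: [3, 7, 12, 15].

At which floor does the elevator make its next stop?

Current floor: 11, direction: down
Requests above: [12, 15]
Requests below: [3, 7]
Moving down and requests lie below → nearest below is max([3, 7]) = 7

Answer: 7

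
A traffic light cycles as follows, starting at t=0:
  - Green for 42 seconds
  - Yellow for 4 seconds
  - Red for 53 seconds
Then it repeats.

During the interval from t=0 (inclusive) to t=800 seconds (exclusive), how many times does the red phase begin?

Answer: 8

Derivation:
Cycle = 42+4+53 = 99s
red phase starts at t = k*99 + 46 for k=0,1,2,...
Need k*99+46 < 800 → k < 7.616
k ∈ {0, ..., 7} → 8 starts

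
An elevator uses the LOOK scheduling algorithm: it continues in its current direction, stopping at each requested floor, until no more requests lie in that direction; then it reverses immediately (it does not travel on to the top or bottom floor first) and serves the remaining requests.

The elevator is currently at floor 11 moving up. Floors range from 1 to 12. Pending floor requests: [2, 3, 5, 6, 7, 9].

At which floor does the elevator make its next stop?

Answer: 9

Derivation:
Current floor: 11, direction: up
Requests above: []
Requests below: [2, 3, 5, 6, 7, 9]
Moving up but no requests above → reverse; nearest below is max([2, 3, 5, 6, 7, 9]) = 9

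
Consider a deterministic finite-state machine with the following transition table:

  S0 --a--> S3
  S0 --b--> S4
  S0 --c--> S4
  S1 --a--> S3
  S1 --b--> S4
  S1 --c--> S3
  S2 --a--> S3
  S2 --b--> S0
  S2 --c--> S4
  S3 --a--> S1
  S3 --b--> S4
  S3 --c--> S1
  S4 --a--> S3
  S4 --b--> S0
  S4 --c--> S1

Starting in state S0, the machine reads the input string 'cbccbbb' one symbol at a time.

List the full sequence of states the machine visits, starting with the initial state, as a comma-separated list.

Answer: S0, S4, S0, S4, S1, S4, S0, S4

Derivation:
Start: S0
  read 'c': S0 --c--> S4
  read 'b': S4 --b--> S0
  read 'c': S0 --c--> S4
  read 'c': S4 --c--> S1
  read 'b': S1 --b--> S4
  read 'b': S4 --b--> S0
  read 'b': S0 --b--> S4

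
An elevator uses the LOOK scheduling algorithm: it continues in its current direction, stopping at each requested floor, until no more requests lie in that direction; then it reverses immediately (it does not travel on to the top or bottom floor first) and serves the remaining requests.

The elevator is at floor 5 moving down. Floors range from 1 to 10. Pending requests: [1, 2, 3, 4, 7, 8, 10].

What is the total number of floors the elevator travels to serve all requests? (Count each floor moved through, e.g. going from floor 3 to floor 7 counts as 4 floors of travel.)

Answer: 13

Derivation:
Start at floor 5 moving down, LOOK stop order: [4, 3, 2, 1, 7, 8, 10]
  5 → 4: |4-5| = 1, total = 1
  4 → 3: |3-4| = 1, total = 2
  3 → 2: |2-3| = 1, total = 3
  2 → 1: |1-2| = 1, total = 4
  1 → 7: |7-1| = 6, total = 10
  7 → 8: |8-7| = 1, total = 11
  8 → 10: |10-8| = 2, total = 13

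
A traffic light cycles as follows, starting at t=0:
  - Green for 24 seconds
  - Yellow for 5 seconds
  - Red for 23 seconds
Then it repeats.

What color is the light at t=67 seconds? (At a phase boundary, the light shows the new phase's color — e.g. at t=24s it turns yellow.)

Cycle length = 24 + 5 + 23 = 52s
t = 67, phase_t = 67 mod 52 = 15
15 < 24 (green end) → GREEN

Answer: green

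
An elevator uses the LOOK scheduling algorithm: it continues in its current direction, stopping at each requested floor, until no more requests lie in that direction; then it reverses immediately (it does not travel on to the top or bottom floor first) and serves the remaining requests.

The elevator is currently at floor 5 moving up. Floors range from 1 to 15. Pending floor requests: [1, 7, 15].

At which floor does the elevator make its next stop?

Current floor: 5, direction: up
Requests above: [7, 15]
Requests below: [1]
Moving up and requests lie above → nearest above is min([7, 15]) = 7

Answer: 7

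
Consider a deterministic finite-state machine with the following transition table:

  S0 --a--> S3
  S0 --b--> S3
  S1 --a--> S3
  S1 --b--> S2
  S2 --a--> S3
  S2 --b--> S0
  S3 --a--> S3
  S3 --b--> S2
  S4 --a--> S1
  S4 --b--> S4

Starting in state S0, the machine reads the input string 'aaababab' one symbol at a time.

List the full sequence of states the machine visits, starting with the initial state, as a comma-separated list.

Answer: S0, S3, S3, S3, S2, S3, S2, S3, S2

Derivation:
Start: S0
  read 'a': S0 --a--> S3
  read 'a': S3 --a--> S3
  read 'a': S3 --a--> S3
  read 'b': S3 --b--> S2
  read 'a': S2 --a--> S3
  read 'b': S3 --b--> S2
  read 'a': S2 --a--> S3
  read 'b': S3 --b--> S2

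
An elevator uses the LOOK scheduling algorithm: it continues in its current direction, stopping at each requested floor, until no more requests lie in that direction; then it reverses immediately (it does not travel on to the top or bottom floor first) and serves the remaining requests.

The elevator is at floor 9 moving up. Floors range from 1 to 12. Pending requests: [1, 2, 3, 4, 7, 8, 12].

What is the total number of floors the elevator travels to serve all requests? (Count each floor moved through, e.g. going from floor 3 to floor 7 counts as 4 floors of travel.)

Start at floor 9 moving up, LOOK stop order: [12, 8, 7, 4, 3, 2, 1]
  9 → 12: |12-9| = 3, total = 3
  12 → 8: |8-12| = 4, total = 7
  8 → 7: |7-8| = 1, total = 8
  7 → 4: |4-7| = 3, total = 11
  4 → 3: |3-4| = 1, total = 12
  3 → 2: |2-3| = 1, total = 13
  2 → 1: |1-2| = 1, total = 14

Answer: 14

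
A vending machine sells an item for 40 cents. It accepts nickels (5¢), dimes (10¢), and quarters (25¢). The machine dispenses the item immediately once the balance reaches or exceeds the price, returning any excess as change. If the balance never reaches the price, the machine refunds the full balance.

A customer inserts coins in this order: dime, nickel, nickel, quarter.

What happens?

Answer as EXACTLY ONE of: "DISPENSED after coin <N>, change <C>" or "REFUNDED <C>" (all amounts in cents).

Answer: DISPENSED after coin 4, change 5

Derivation:
Price: 40¢
Coin 1 (dime, 10¢): balance = 10¢
Coin 2 (nickel, 5¢): balance = 15¢
Coin 3 (nickel, 5¢): balance = 20¢
Coin 4 (quarter, 25¢): balance = 45¢
  → balance >= price → DISPENSE, change = 45 - 40 = 5¢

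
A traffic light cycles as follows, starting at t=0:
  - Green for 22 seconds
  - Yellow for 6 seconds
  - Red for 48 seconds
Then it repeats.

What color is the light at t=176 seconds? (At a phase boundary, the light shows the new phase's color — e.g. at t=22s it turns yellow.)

Answer: yellow

Derivation:
Cycle length = 22 + 6 + 48 = 76s
t = 176, phase_t = 176 mod 76 = 24
22 <= 24 < 28 (yellow end) → YELLOW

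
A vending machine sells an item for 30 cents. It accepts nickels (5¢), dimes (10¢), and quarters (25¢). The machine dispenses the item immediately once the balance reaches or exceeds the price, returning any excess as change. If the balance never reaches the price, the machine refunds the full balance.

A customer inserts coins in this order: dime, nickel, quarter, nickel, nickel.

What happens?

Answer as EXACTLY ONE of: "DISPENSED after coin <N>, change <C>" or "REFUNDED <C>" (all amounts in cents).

Price: 30¢
Coin 1 (dime, 10¢): balance = 10¢
Coin 2 (nickel, 5¢): balance = 15¢
Coin 3 (quarter, 25¢): balance = 40¢
  → balance >= price → DISPENSE, change = 40 - 30 = 10¢

Answer: DISPENSED after coin 3, change 10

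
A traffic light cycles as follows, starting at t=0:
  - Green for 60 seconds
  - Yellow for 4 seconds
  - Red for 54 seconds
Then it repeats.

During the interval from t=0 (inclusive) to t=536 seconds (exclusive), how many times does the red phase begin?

Cycle = 60+4+54 = 118s
red phase starts at t = k*118 + 64 for k=0,1,2,...
Need k*118+64 < 536 → k < 4.000
k ∈ {0, ..., 3} → 4 starts

Answer: 4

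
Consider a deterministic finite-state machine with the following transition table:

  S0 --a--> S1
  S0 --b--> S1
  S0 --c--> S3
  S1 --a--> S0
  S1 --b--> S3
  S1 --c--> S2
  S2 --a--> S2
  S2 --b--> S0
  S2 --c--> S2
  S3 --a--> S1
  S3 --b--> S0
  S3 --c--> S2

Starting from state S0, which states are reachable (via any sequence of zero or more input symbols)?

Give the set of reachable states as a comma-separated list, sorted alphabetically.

Answer: S0, S1, S2, S3

Derivation:
BFS from S0:
  visit S0: S0--a-->S1 (new), S0--b-->S1 (seen), S0--c-->S3 (new)
  visit S1: S1--a-->S0 (seen), S1--b-->S3 (seen), S1--c-->S2 (new)
  visit S3: S3--a-->S1 (seen), S3--b-->S0 (seen), S3--c-->S2 (seen)
  visit S2: S2--a-->S2 (seen), S2--b-->S0 (seen), S2--c-->S2 (seen)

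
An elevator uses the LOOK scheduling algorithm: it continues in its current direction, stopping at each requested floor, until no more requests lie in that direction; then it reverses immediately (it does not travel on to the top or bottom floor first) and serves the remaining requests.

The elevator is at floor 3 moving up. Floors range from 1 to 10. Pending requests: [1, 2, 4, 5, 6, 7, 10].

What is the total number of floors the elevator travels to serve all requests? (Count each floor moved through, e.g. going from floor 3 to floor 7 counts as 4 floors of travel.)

Start at floor 3 moving up, LOOK stop order: [4, 5, 6, 7, 10, 2, 1]
  3 → 4: |4-3| = 1, total = 1
  4 → 5: |5-4| = 1, total = 2
  5 → 6: |6-5| = 1, total = 3
  6 → 7: |7-6| = 1, total = 4
  7 → 10: |10-7| = 3, total = 7
  10 → 2: |2-10| = 8, total = 15
  2 → 1: |1-2| = 1, total = 16

Answer: 16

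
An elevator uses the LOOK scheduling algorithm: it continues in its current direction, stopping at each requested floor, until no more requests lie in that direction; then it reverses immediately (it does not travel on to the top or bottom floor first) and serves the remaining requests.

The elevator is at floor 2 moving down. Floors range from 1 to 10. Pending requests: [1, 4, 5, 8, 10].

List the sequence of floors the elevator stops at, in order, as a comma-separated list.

Current: 2, moving DOWN
Serve below first (descending): [1]
Then reverse, serve above (ascending): [4, 5, 8, 10]

Answer: 1, 4, 5, 8, 10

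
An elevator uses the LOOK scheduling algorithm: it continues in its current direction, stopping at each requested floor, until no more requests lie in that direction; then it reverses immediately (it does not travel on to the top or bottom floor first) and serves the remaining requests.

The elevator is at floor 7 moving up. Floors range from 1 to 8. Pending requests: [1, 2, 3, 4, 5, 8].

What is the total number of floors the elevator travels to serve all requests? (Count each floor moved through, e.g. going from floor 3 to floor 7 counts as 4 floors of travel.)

Start at floor 7 moving up, LOOK stop order: [8, 5, 4, 3, 2, 1]
  7 → 8: |8-7| = 1, total = 1
  8 → 5: |5-8| = 3, total = 4
  5 → 4: |4-5| = 1, total = 5
  4 → 3: |3-4| = 1, total = 6
  3 → 2: |2-3| = 1, total = 7
  2 → 1: |1-2| = 1, total = 8

Answer: 8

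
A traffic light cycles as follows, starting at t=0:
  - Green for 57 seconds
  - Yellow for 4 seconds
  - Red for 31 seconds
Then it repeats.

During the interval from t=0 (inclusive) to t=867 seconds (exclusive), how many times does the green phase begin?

Cycle = 57+4+31 = 92s
green phase starts at t = k*92 + 0 for k=0,1,2,...
Need k*92+0 < 867 → k < 9.424
k ∈ {0, ..., 9} → 10 starts

Answer: 10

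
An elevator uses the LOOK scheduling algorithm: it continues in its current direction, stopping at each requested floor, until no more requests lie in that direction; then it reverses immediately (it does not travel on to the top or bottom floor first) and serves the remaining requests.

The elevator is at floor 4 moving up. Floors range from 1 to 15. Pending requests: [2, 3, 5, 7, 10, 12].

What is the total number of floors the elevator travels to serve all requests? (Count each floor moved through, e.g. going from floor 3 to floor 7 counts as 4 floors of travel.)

Start at floor 4 moving up, LOOK stop order: [5, 7, 10, 12, 3, 2]
  4 → 5: |5-4| = 1, total = 1
  5 → 7: |7-5| = 2, total = 3
  7 → 10: |10-7| = 3, total = 6
  10 → 12: |12-10| = 2, total = 8
  12 → 3: |3-12| = 9, total = 17
  3 → 2: |2-3| = 1, total = 18

Answer: 18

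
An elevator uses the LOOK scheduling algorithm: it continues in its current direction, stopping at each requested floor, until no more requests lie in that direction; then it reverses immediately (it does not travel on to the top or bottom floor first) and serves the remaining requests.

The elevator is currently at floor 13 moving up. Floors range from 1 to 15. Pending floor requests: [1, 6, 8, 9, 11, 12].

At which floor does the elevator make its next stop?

Current floor: 13, direction: up
Requests above: []
Requests below: [1, 6, 8, 9, 11, 12]
Moving up but no requests above → reverse; nearest below is max([1, 6, 8, 9, 11, 12]) = 12

Answer: 12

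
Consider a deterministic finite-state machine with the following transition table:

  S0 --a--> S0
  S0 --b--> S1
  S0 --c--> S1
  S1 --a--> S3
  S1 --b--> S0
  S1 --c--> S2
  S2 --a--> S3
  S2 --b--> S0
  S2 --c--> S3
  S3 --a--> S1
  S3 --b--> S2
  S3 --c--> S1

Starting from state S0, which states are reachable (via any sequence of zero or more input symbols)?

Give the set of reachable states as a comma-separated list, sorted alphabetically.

Answer: S0, S1, S2, S3

Derivation:
BFS from S0:
  visit S0: S0--a-->S0 (seen), S0--b-->S1 (new), S0--c-->S1 (seen)
  visit S1: S1--a-->S3 (new), S1--b-->S0 (seen), S1--c-->S2 (new)
  visit S3: S3--a-->S1 (seen), S3--b-->S2 (seen), S3--c-->S1 (seen)
  visit S2: S2--a-->S3 (seen), S2--b-->S0 (seen), S2--c-->S3 (seen)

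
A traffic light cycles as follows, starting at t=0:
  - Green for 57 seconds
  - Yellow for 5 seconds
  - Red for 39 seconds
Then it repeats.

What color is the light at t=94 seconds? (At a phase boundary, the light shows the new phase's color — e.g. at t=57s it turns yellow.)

Cycle length = 57 + 5 + 39 = 101s
t = 94, phase_t = 94 mod 101 = 94
94 >= 62 → RED

Answer: red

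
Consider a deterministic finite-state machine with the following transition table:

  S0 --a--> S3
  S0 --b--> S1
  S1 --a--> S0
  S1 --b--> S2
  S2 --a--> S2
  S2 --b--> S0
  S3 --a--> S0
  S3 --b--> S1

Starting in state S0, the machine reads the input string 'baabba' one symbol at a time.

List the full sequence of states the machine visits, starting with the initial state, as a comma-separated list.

Start: S0
  read 'b': S0 --b--> S1
  read 'a': S1 --a--> S0
  read 'a': S0 --a--> S3
  read 'b': S3 --b--> S1
  read 'b': S1 --b--> S2
  read 'a': S2 --a--> S2

Answer: S0, S1, S0, S3, S1, S2, S2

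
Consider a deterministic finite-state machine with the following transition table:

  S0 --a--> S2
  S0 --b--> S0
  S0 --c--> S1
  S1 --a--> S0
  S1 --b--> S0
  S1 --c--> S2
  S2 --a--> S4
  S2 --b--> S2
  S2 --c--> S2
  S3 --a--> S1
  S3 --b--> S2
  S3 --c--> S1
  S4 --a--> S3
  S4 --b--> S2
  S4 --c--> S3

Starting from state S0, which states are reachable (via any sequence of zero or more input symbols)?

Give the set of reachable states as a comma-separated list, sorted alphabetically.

Answer: S0, S1, S2, S3, S4

Derivation:
BFS from S0:
  visit S0: S0--a-->S2 (new), S0--b-->S0 (seen), S0--c-->S1 (new)
  visit S2: S2--a-->S4 (new), S2--b-->S2 (seen), S2--c-->S2 (seen)
  visit S1: S1--a-->S0 (seen), S1--b-->S0 (seen), S1--c-->S2 (seen)
  visit S4: S4--a-->S3 (new), S4--b-->S2 (seen), S4--c-->S3 (seen)
  visit S3: S3--a-->S1 (seen), S3--b-->S2 (seen), S3--c-->S1 (seen)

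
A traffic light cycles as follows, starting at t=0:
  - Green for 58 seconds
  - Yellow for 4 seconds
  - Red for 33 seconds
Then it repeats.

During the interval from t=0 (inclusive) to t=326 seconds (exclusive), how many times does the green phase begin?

Answer: 4

Derivation:
Cycle = 58+4+33 = 95s
green phase starts at t = k*95 + 0 for k=0,1,2,...
Need k*95+0 < 326 → k < 3.432
k ∈ {0, ..., 3} → 4 starts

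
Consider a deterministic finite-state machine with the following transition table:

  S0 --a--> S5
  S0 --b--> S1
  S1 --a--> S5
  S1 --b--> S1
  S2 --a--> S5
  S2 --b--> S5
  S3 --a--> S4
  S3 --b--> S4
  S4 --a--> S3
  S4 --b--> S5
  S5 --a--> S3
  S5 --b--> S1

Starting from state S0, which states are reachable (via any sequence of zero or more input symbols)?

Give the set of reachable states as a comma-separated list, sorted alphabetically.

Answer: S0, S1, S3, S4, S5

Derivation:
BFS from S0:
  visit S0: S0--a-->S5 (new), S0--b-->S1 (new)
  visit S5: S5--a-->S3 (new), S5--b-->S1 (seen)
  visit S1: S1--a-->S5 (seen), S1--b-->S1 (seen)
  visit S3: S3--a-->S4 (new), S3--b-->S4 (seen)
  visit S4: S4--a-->S3 (seen), S4--b-->S5 (seen)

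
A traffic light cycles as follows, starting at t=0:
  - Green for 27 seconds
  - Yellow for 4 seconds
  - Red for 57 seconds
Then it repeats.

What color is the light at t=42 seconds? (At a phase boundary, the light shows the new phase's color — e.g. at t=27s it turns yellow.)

Answer: red

Derivation:
Cycle length = 27 + 4 + 57 = 88s
t = 42, phase_t = 42 mod 88 = 42
42 >= 31 → RED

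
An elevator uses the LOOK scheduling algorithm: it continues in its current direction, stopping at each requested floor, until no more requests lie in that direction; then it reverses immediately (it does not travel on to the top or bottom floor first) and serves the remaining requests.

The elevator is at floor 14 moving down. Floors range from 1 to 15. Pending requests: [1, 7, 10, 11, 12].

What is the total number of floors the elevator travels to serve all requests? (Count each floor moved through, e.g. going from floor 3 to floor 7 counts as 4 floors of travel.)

Answer: 13

Derivation:
Start at floor 14 moving down, LOOK stop order: [12, 11, 10, 7, 1]
  14 → 12: |12-14| = 2, total = 2
  12 → 11: |11-12| = 1, total = 3
  11 → 10: |10-11| = 1, total = 4
  10 → 7: |7-10| = 3, total = 7
  7 → 1: |1-7| = 6, total = 13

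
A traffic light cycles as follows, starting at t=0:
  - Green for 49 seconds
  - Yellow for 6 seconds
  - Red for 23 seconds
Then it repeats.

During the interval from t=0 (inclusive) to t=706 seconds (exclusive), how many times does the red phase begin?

Answer: 9

Derivation:
Cycle = 49+6+23 = 78s
red phase starts at t = k*78 + 55 for k=0,1,2,...
Need k*78+55 < 706 → k < 8.346
k ∈ {0, ..., 8} → 9 starts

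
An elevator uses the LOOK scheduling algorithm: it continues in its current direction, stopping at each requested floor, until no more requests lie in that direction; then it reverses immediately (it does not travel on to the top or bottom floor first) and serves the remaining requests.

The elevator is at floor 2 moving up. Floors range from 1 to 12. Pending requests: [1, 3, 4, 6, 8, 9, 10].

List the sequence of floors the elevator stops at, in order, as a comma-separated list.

Current: 2, moving UP
Serve above first (ascending): [3, 4, 6, 8, 9, 10]
Then reverse, serve below (descending): [1]

Answer: 3, 4, 6, 8, 9, 10, 1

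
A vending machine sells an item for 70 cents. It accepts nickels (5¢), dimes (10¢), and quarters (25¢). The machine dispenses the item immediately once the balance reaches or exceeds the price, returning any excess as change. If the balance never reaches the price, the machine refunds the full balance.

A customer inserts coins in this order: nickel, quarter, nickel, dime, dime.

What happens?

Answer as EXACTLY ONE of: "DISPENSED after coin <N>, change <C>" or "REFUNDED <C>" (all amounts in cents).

Price: 70¢
Coin 1 (nickel, 5¢): balance = 5¢
Coin 2 (quarter, 25¢): balance = 30¢
Coin 3 (nickel, 5¢): balance = 35¢
Coin 4 (dime, 10¢): balance = 45¢
Coin 5 (dime, 10¢): balance = 55¢
All coins inserted, balance 55¢ < price 70¢ → REFUND 55¢

Answer: REFUNDED 55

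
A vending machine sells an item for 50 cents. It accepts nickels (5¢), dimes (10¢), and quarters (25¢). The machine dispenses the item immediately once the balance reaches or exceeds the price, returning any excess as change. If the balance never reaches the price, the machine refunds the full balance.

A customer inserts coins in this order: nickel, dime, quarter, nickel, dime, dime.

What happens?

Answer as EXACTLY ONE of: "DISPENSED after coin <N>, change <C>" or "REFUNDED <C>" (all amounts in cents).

Answer: DISPENSED after coin 5, change 5

Derivation:
Price: 50¢
Coin 1 (nickel, 5¢): balance = 5¢
Coin 2 (dime, 10¢): balance = 15¢
Coin 3 (quarter, 25¢): balance = 40¢
Coin 4 (nickel, 5¢): balance = 45¢
Coin 5 (dime, 10¢): balance = 55¢
  → balance >= price → DISPENSE, change = 55 - 50 = 5¢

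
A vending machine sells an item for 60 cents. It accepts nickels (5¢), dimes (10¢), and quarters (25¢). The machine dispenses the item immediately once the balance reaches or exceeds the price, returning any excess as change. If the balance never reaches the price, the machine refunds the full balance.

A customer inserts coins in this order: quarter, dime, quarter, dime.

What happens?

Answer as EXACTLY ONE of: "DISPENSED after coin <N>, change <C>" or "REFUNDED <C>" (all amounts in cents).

Answer: DISPENSED after coin 3, change 0

Derivation:
Price: 60¢
Coin 1 (quarter, 25¢): balance = 25¢
Coin 2 (dime, 10¢): balance = 35¢
Coin 3 (quarter, 25¢): balance = 60¢
  → balance >= price → DISPENSE, change = 60 - 60 = 0¢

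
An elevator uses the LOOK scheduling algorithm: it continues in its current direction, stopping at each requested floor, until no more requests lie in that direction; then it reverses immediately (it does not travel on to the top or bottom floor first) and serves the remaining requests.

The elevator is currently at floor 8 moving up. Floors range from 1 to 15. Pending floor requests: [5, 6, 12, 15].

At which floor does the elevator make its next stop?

Answer: 12

Derivation:
Current floor: 8, direction: up
Requests above: [12, 15]
Requests below: [5, 6]
Moving up and requests lie above → nearest above is min([12, 15]) = 12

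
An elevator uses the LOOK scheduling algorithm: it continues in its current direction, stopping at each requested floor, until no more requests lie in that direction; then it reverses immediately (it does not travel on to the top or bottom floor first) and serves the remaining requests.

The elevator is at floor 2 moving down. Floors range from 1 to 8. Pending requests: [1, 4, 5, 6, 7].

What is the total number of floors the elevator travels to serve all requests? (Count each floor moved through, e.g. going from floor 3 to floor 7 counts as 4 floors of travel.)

Answer: 7

Derivation:
Start at floor 2 moving down, LOOK stop order: [1, 4, 5, 6, 7]
  2 → 1: |1-2| = 1, total = 1
  1 → 4: |4-1| = 3, total = 4
  4 → 5: |5-4| = 1, total = 5
  5 → 6: |6-5| = 1, total = 6
  6 → 7: |7-6| = 1, total = 7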